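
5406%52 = 50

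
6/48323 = 6/48323 = 0.00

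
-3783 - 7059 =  -10842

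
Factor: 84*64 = 5376 = 2^8*3^1  *7^1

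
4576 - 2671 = 1905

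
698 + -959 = -261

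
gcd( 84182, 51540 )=1718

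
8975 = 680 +8295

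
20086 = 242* 83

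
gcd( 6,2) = 2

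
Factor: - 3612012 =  - 2^2*3^1*23^2*569^1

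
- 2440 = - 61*40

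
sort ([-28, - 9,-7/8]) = [ -28,-9, -7/8]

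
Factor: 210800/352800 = 527/882  =  2^( - 1) * 3^( - 2)  *7^(-2 )*17^1*31^1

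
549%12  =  9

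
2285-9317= - 7032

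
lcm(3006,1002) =3006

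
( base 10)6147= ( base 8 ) 14003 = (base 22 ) cf9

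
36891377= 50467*731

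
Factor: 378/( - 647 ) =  - 2^1*3^3*7^1*647^( - 1)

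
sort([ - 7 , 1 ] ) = [ - 7 , 1]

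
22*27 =594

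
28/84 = 1/3 = 0.33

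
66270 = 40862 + 25408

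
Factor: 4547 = 4547^1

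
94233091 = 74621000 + 19612091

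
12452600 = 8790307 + 3662293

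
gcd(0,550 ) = 550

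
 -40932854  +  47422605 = 6489751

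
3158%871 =545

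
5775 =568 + 5207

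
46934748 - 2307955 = 44626793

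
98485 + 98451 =196936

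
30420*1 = 30420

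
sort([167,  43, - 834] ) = [ - 834,43,  167] 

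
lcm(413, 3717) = 3717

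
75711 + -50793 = 24918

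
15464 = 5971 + 9493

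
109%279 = 109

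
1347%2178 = 1347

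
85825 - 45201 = 40624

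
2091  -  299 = 1792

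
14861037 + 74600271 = 89461308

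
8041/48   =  167 + 25/48 = 167.52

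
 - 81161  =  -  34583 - 46578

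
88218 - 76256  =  11962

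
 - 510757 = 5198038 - 5708795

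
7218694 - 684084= 6534610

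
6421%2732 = 957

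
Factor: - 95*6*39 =-2^1*3^2*5^1*13^1*19^1 = - 22230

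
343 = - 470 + 813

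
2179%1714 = 465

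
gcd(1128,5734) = 94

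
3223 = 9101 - 5878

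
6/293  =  6/293  =  0.02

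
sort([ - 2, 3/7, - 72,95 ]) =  [ - 72, -2, 3/7,95 ]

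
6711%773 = 527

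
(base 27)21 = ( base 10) 55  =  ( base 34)1L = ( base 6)131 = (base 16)37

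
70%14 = 0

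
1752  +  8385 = 10137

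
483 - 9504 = -9021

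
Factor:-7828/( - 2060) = 5^ (- 1)*19^1 = 19/5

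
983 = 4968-3985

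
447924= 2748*163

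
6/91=6/91 = 0.07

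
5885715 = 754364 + 5131351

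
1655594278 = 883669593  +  771924685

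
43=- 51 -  - 94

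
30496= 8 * 3812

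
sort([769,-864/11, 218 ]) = [ - 864/11,218  ,  769 ]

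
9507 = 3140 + 6367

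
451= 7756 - 7305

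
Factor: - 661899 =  - 3^1*7^1 * 43^1 * 733^1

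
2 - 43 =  - 41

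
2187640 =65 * 33656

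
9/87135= 3/29045 = 0.00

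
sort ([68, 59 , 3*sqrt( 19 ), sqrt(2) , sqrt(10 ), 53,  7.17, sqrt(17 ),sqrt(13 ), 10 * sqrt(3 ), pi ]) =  [ sqrt( 2 ),pi,sqrt(10) , sqrt(13),sqrt( 17 ), 7.17, 3*sqrt(  19) , 10*sqrt(3 ), 53, 59, 68]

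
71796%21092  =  8520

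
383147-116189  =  266958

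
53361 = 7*7623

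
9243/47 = 9243/47 = 196.66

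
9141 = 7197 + 1944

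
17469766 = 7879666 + 9590100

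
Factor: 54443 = 54443^1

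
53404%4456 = 4388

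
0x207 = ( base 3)201020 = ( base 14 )291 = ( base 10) 519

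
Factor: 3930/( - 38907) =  - 10/99 = - 2^1*3^( - 2)*5^1 * 11^( - 1)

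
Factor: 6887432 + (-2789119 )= 4098313^1 = 4098313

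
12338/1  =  12338 = 12338.00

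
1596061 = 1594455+1606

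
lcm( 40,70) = 280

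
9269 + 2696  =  11965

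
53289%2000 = 1289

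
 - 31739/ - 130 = 31739/130 = 244.15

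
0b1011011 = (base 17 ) 56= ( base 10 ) 91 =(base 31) 2T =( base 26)3d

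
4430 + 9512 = 13942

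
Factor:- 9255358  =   - 2^1*7^1 * 661097^1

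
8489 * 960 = 8149440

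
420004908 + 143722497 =563727405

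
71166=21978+49188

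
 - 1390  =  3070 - 4460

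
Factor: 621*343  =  213003  =  3^3*7^3*23^1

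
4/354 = 2/177 = 0.01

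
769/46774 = 769/46774  =  0.02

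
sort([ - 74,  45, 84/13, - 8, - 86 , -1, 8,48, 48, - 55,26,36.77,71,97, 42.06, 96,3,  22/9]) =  [  -  86, - 74, - 55,- 8, - 1, 22/9,3, 84/13, 8,  26, 36.77, 42.06, 45 , 48, 48,71, 96, 97]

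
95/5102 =95/5102 = 0.02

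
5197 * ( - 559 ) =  - 2905123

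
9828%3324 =3180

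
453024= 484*936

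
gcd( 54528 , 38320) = 16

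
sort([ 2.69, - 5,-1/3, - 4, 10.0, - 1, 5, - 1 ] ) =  [ - 5, - 4, - 1, - 1, - 1/3,2.69,5,10.0 ]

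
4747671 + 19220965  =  23968636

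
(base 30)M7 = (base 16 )29B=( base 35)J2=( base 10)667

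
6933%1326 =303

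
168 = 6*28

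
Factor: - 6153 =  - 3^1*7^1*293^1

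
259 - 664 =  - 405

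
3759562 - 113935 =3645627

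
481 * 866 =416546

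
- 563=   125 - 688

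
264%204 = 60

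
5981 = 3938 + 2043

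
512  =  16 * 32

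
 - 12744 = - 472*27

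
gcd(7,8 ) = 1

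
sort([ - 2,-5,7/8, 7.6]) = [ - 5, - 2, 7/8,7.6]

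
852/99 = 284/33 =8.61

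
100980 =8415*12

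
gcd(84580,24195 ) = 5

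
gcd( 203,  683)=1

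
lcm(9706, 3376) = 77648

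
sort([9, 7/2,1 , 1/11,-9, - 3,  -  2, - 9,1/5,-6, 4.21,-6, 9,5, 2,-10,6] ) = [-10, - 9 ,  -  9, - 6, - 6,-3,-2,1/11, 1/5,1, 2,7/2, 4.21, 5, 6 , 9,9 ]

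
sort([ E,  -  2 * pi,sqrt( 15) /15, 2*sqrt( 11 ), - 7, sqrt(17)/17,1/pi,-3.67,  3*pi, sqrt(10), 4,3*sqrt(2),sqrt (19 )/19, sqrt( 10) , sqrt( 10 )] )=[- 7,  -  2*pi, - 3.67 , sqrt( 19 )/19,sqrt( 17) /17,sqrt( 15 ) /15,1/pi,E,sqrt(10), sqrt( 10),sqrt(10),4,3*sqrt( 2) , 2*sqrt( 11),3*pi] 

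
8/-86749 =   -  1 + 86741/86749 = - 0.00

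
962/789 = 962/789=1.22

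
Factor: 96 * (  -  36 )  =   - 2^7 * 3^3 = - 3456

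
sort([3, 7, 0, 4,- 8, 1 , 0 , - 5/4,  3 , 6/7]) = [-8 , - 5/4,0, 0,6/7,1,3 , 3, 4, 7] 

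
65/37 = 65/37 =1.76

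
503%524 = 503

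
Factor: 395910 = 2^1 * 3^2*5^1 * 53^1 * 83^1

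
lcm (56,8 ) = 56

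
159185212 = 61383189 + 97802023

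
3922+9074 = 12996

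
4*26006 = 104024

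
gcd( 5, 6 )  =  1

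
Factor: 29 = 29^1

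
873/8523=97/947= 0.10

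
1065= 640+425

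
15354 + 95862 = 111216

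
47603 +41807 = 89410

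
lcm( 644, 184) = 1288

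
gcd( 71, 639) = 71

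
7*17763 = 124341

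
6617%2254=2109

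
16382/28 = 8191/14 = 585.07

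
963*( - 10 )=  - 9630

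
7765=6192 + 1573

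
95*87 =8265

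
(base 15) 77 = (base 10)112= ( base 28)40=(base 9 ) 134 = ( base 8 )160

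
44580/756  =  3715/63= 58.97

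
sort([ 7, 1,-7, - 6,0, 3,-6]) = [- 7,-6, - 6,0, 1,  3, 7]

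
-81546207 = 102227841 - 183774048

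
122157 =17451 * 7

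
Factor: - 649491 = -3^1*149^1*1453^1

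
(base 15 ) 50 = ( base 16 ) 4b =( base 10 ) 75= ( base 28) 2J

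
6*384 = 2304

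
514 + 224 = 738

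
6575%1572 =287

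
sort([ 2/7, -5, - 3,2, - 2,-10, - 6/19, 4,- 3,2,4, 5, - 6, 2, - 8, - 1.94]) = [-10, - 8,-6, - 5, - 3, - 3, - 2, - 1.94 , - 6/19,2/7, 2,  2, 2,4,4,5]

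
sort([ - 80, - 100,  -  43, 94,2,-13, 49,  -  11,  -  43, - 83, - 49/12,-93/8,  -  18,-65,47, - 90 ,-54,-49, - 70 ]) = [ - 100, - 90, - 83, - 80, -70, - 65, - 54, - 49, - 43, -43, - 18,  -  13, - 93/8, - 11, - 49/12, 2,47, 49,94]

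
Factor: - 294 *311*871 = - 79639014=- 2^1  *  3^1*7^2 * 13^1 * 67^1*311^1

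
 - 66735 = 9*( - 7415)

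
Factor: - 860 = - 2^2*5^1*43^1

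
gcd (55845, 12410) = 6205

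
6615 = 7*945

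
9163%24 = 19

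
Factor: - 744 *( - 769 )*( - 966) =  - 2^4*3^2 * 7^1 * 23^1*31^1*769^1 = - 552683376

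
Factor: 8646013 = 17^2 * 29917^1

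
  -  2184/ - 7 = 312 + 0/1 = 312.00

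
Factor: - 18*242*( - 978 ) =2^3*3^3*11^2*163^1 = 4260168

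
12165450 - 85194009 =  - 73028559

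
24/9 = 2 + 2/3=2.67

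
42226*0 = 0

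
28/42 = 2/3 = 0.67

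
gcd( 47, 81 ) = 1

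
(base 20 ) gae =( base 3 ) 100001222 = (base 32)6EM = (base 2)1100111010110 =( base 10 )6614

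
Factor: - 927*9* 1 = -8343  =  - 3^4*103^1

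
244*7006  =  1709464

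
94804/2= 47402  =  47402.00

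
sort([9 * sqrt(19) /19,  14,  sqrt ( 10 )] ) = [ 9*sqrt(19 ) /19,sqrt(10), 14]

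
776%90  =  56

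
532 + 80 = 612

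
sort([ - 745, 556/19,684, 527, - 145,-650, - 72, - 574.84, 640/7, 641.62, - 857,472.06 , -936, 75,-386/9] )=[ - 936,-857, - 745, - 650, - 574.84, - 145, - 72, - 386/9,556/19,75, 640/7,  472.06, 527 , 641.62, 684 ] 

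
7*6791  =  47537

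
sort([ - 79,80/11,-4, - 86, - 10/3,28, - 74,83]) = [ - 86 ,-79, - 74, - 4,-10/3,80/11, 28,83]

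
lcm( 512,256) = 512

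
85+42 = 127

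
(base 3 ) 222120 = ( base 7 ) 2043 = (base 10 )717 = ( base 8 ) 1315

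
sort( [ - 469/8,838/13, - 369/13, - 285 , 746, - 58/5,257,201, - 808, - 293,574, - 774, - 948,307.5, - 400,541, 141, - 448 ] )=[ - 948, - 808, - 774, - 448, - 400, - 293, - 285, - 469/8, - 369/13, - 58/5,838/13,141,201,257,307.5,541,574,746] 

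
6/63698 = 3/31849 =0.00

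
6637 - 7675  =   - 1038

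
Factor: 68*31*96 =202368= 2^7*3^1* 17^1*31^1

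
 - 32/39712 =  - 1/1241 = - 0.00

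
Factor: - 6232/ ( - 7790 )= 4/5 = 2^2*5^(-1) 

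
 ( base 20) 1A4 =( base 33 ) IA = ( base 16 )25C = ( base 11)4aa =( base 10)604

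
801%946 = 801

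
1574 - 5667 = -4093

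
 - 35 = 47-82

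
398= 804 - 406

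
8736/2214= 1456/369=3.95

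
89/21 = 89/21  =  4.24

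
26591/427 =26591/427 = 62.27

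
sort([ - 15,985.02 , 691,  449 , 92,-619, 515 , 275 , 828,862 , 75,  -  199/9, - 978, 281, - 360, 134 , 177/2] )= [ - 978, - 619 , -360,-199/9, - 15,75 , 177/2, 92, 134 , 275, 281 , 449,515,691 , 828, 862 , 985.02]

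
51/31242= 17/10414 = 0.00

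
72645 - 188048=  -115403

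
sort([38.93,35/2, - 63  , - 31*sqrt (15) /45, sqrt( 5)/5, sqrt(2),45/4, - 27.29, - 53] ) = [ - 63, - 53, - 27.29, - 31* sqrt( 15)/45 , sqrt(5) /5,sqrt( 2 ),45/4, 35/2,38.93 ] 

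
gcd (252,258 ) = 6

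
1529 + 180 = 1709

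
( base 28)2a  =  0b1000010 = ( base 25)2g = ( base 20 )36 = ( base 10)66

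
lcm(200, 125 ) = 1000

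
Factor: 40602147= 3^1 *13534049^1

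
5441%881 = 155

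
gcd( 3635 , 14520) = 5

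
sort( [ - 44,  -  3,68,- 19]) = [ - 44, - 19, - 3, 68] 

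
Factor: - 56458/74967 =- 2^1*3^( - 1)*  24989^( - 1 )* 28229^1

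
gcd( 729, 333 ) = 9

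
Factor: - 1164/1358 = - 2^1*3^1*7^( - 1 ) = - 6/7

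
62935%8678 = 2189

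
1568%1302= 266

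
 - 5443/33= - 165+2/33= - 164.94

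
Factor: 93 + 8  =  101^1=101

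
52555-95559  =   -43004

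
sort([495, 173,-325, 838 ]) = [ - 325,173 , 495,838]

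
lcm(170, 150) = 2550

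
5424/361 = 5424/361  =  15.02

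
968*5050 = 4888400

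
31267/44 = 710 + 27/44 = 710.61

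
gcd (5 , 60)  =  5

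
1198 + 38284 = 39482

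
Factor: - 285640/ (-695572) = 370/901 = 2^1*5^1*17^( - 1) * 37^1*53^( - 1 )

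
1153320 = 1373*840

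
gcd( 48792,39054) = 6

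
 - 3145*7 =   -  22015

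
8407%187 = 179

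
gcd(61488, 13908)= 732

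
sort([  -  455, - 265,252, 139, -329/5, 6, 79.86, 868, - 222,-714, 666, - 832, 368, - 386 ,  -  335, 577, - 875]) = [ - 875, - 832,-714, - 455, - 386, - 335,-265, - 222,- 329/5,6 , 79.86, 139, 252, 368, 577, 666, 868]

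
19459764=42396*459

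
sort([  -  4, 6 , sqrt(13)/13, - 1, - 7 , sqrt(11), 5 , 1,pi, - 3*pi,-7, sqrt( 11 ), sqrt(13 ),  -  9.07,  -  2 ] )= [ -3 *pi,-9.07,  -  7, - 7, - 4,-2 , - 1, sqrt( 13 )/13, 1, pi, sqrt(11),sqrt( 11 ),sqrt( 13 ) , 5,6] 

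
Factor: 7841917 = 173^1 * 45329^1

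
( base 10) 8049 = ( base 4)1331301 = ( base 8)17561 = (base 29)9GG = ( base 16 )1f71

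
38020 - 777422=  -  739402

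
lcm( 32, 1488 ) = 2976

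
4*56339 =225356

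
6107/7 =872 + 3/7 = 872.43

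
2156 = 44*49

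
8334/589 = 14 + 88/589= 14.15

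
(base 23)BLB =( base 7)24256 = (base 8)14251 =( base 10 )6313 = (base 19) H95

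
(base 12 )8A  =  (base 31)3D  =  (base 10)106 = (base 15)71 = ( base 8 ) 152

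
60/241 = 60/241 = 0.25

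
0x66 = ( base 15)6C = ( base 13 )7B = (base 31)39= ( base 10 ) 102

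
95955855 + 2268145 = 98224000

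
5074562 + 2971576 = 8046138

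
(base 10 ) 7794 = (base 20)j9e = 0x1E72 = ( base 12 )4616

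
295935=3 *98645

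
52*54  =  2808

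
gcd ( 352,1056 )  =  352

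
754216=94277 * 8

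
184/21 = 184/21 = 8.76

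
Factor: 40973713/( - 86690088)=- 2^( - 3)*3^( - 4)*11^1 * 133781^( - 1 )*3724883^1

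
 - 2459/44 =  - 2459/44 = - 55.89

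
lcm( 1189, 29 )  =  1189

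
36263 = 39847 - 3584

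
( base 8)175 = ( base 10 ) 125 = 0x7D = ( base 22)5f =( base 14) 8d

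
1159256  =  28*41402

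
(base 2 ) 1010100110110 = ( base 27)7c3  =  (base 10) 5430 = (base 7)21555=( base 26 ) 80M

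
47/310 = 47/310 = 0.15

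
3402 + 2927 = 6329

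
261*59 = 15399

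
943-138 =805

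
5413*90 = 487170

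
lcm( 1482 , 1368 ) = 17784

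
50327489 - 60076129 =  - 9748640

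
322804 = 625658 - 302854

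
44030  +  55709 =99739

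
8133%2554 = 471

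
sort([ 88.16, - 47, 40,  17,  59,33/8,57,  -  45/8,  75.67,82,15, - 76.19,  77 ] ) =[ - 76.19,  -  47, - 45/8, 33/8, 15,  17, 40,57,59, 75.67, 77, 82,88.16 ]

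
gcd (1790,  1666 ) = 2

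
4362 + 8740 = 13102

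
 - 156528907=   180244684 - 336773591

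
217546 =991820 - 774274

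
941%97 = 68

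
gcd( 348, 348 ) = 348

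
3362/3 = 1120 +2/3 = 1120.67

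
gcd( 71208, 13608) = 72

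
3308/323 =3308/323 = 10.24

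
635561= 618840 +16721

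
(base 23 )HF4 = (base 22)J6E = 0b10010001111110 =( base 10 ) 9342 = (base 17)1F59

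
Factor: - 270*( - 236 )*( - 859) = -54735480 = - 2^3*3^3*5^1*59^1*859^1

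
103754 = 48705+55049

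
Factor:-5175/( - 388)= 2^(-2)*3^2*5^2 * 23^1 * 97^( - 1)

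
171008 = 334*512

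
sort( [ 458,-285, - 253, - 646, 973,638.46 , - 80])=[-646, - 285,-253,-80, 458, 638.46, 973] 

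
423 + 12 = 435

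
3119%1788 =1331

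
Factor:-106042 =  - 2^1*37^1 *1433^1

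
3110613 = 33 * 94261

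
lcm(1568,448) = 3136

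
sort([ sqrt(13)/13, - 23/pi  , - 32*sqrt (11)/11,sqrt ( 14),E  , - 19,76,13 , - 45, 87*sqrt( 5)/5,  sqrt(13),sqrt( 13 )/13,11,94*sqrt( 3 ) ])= [ - 45, - 19, - 32*sqrt(11)/11, - 23/pi, sqrt(13)/13,sqrt(13) /13,E,sqrt(13),sqrt( 14 ),11,13,87*sqrt (5)/5, 76,  94 * sqrt(3) ] 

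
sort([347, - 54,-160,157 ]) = [  -  160, - 54, 157,347]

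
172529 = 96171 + 76358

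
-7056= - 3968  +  -3088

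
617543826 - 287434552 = 330109274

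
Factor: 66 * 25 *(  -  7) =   -  2^1*3^1 *5^2 * 7^1*11^1  =  - 11550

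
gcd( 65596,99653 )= 1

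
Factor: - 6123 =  - 3^1*13^1* 157^1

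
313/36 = 313/36 = 8.69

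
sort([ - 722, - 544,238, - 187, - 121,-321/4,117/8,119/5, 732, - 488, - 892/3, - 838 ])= [-838, - 722,-544,-488, - 892/3 , - 187,  -  121, - 321/4, 117/8,119/5, 238,732 ]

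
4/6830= 2/3415=0.00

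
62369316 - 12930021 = 49439295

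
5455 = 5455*1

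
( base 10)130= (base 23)5F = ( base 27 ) 4M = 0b10000010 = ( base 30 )4A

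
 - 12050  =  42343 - 54393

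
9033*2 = 18066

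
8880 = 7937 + 943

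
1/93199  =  1/93199= 0.00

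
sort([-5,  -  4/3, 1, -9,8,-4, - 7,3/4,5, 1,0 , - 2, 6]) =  [  -  9,-7,-5, - 4,-2, - 4/3,  0,3/4,1,1, 5 , 6, 8 ] 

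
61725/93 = 663 + 22/31 = 663.71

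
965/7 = 137 + 6/7 =137.86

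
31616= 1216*26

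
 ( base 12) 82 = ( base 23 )46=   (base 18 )58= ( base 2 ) 1100010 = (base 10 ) 98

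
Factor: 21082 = 2^1*83^1 * 127^1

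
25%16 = 9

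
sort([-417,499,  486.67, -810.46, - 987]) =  [-987, - 810.46,-417, 486.67,499] 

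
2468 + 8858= 11326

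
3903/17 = 229 + 10/17 = 229.59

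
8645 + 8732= 17377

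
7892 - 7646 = 246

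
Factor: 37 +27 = 2^6 = 64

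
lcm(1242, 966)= 8694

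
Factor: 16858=2^1*8429^1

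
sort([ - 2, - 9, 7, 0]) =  [-9,  -  2 , 0,7 ] 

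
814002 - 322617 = 491385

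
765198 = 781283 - 16085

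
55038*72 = 3962736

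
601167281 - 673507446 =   -  72340165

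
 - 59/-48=1 + 11/48 =1.23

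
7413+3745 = 11158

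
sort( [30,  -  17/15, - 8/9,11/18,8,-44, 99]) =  [  -  44, - 17/15, - 8/9,11/18, 8 , 30,99 ] 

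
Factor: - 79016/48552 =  - 3^( - 1)*17^( - 1 )*83^1 =- 83/51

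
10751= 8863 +1888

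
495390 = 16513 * 30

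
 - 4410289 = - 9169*481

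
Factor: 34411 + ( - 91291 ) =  - 56880 = - 2^4*3^2*5^1*79^1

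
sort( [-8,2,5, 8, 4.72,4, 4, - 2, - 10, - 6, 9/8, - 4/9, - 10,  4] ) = [ - 10, - 10, - 8, -6, - 2,  -  4/9,9/8, 2,4,4,4, 4.72,5, 8 ] 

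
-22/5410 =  - 11/2705=- 0.00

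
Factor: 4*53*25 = 5300 = 2^2*5^2*53^1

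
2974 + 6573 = 9547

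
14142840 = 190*74436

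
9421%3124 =49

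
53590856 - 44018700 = 9572156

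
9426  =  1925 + 7501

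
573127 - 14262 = 558865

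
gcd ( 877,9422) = 1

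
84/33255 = 28/11085 = 0.00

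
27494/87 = 316 + 2/87 = 316.02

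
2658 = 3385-727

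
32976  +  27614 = 60590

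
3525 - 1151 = 2374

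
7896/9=877+1/3=877.33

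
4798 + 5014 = 9812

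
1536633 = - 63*(- 24391 )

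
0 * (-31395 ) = 0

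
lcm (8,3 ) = 24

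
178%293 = 178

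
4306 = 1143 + 3163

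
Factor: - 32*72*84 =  - 2^10*3^3 * 7^1= -193536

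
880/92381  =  880/92381 = 0.01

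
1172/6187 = 1172/6187 =0.19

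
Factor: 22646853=3^2*43^1*139^1 * 421^1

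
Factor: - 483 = -3^1*7^1*23^1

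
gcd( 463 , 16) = 1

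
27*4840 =130680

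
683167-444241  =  238926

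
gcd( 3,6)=3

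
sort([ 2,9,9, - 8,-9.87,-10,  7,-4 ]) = [ - 10, - 9.87, - 8  ,-4,2, 7,9,9 ]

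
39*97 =3783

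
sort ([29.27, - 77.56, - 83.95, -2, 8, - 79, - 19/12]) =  [ - 83.95, - 79, - 77.56, - 2, - 19/12, 8, 29.27] 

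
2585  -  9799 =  - 7214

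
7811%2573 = 92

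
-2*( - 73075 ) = 146150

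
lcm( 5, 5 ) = 5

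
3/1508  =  3/1508=0.00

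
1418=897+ 521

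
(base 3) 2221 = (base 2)1001111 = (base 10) 79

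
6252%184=180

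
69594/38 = 1831 + 8/19 = 1831.42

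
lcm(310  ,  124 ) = 620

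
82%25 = 7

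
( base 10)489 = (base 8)751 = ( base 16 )1e9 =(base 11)405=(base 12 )349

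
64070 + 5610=69680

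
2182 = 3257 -1075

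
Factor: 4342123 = 17^1*255419^1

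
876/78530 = 438/39265=0.01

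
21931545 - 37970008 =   -  16038463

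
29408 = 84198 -54790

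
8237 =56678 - 48441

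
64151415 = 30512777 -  - 33638638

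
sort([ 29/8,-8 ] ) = [ - 8, 29/8]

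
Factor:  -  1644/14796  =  -1/9 = - 3^ (-2 )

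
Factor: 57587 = 57587^1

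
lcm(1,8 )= 8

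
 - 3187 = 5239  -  8426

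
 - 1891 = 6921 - 8812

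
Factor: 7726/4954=3863/2477= 2477^( - 1 ) *3863^1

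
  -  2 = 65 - 67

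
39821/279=39821/279 = 142.73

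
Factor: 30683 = 61^1*503^1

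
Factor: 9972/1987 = 2^2 * 3^2*277^1*1987^( - 1)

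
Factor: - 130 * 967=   - 2^1 * 5^1 * 13^1 *967^1 = - 125710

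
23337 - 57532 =-34195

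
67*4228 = 283276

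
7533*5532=41672556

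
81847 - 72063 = 9784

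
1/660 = 1/660 = 0.00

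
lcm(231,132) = 924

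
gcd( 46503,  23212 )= 1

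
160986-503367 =-342381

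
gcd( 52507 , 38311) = 91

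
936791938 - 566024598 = 370767340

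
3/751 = 3/751 =0.00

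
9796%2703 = 1687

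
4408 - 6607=  -  2199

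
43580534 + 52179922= 95760456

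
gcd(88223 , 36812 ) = 1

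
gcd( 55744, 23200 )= 32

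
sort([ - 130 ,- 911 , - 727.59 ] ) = [ - 911, - 727.59 ,  -  130]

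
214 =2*107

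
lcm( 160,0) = 0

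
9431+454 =9885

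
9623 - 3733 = 5890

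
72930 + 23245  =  96175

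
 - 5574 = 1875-7449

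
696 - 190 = 506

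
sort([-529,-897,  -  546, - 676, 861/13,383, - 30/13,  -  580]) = [-897, - 676, - 580,  -  546, - 529, - 30/13,861/13, 383] 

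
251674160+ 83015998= 334690158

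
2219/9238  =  2219/9238= 0.24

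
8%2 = 0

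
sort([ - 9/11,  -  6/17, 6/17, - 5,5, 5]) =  [- 5, - 9/11 , - 6/17  ,  6/17,5,5]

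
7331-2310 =5021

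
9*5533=49797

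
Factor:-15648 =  - 2^5*3^1 * 163^1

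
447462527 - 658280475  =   - 210817948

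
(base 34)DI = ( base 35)d5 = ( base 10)460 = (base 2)111001100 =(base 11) 389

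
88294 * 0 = 0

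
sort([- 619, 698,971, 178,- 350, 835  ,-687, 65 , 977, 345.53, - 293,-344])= [ - 687, - 619, - 350, - 344,  -  293, 65, 178,345.53, 698, 835,  971, 977]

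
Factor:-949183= - 19^1*49957^1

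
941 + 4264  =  5205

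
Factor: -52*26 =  - 2^3*13^2 = - 1352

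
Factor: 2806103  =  701^1*4003^1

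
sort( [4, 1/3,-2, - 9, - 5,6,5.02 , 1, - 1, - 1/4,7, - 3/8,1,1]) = [-9, - 5, - 2, - 1, - 3/8, - 1/4, 1/3,1,1, 1,4,5.02,  6,7 ]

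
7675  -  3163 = 4512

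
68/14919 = 68/14919 = 0.00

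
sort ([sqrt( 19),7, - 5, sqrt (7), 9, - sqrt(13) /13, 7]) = [ - 5, - sqrt(13)/13 , sqrt( 7), sqrt(19 ), 7, 7, 9 ] 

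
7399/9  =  822+1/9 = 822.11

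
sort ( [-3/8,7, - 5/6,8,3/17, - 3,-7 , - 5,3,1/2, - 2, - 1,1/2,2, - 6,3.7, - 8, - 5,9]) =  [ - 8, - 7,-6, - 5, - 5, - 3, - 2,  -  1, - 5/6 , - 3/8, 3/17, 1/2, 1/2,2,3, 3.7, 7,8,  9] 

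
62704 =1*62704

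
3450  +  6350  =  9800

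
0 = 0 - 0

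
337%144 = 49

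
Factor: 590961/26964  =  263/12 = 2^(-2 )*3^( - 1 )*263^1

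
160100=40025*4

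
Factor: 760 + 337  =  1097^1 = 1097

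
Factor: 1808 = 2^4*113^1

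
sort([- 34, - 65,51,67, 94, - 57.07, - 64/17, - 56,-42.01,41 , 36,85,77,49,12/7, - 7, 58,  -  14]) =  [ - 65, - 57.07, - 56 , - 42.01, - 34, - 14, - 7, -64/17,12/7, 36,41, 49, 51,  58,  67, 77,85,94 ]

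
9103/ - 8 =-9103/8 = - 1137.88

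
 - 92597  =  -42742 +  - 49855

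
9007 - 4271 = 4736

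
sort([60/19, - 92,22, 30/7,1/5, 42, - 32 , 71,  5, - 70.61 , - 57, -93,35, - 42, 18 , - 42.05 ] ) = [ - 93,  -  92 ,  -  70.61, - 57, -42.05, - 42, - 32,1/5,60/19 , 30/7, 5, 18,22,35 , 42,71]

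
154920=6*25820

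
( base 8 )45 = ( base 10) 37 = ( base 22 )1F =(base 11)34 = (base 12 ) 31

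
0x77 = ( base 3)11102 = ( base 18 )6B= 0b1110111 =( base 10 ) 119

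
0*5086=0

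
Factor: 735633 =3^2*81737^1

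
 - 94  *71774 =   -  6746756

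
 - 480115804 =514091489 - 994207293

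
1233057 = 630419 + 602638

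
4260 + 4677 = 8937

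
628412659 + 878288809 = 1506701468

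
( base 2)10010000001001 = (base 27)CHI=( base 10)9225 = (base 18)1A89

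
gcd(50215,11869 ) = 913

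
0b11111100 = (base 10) 252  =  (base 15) 11c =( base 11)20a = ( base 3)100100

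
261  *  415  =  108315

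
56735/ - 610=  - 11347/122 = - 93.01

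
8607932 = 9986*862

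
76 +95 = 171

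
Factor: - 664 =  - 2^3 *83^1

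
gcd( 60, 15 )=15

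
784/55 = 14 + 14/55 = 14.25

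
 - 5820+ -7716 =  - 13536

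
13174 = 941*14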